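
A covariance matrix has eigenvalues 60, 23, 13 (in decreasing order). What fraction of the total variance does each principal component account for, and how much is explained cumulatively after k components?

Step 1 — total variance = trace(Sigma) = Σ λ_i = 60 + 23 + 13 = 96.

Step 2 — fraction explained by component i = λ_i / Σ λ:
  PC1: 60/96 = 0.625
  PC2: 23/96 = 0.2396
  PC3: 13/96 = 0.1354

Step 3 — cumulative fraction after k components = (λ_1 + ... + λ_k) / Σ λ:
  k = 1: 60/96 = 0.625
  k = 2: (60 + 23)/96 = 83/96 = 0.8646
  k = 3: (60 + 23 + 13)/96 = 96/96 = 1

Summary (fraction, with percent):

explained: PC1 0.625 (62.5%), PC2 0.2396 (23.96%), PC3 0.1354 (13.54%);  cumulative: 0.625, 0.8646, 1


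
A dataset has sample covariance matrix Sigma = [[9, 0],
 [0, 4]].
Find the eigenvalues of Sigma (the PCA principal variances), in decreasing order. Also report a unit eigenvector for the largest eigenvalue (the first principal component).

Step 1 — characteristic polynomial of 2×2 Sigma:
  det(Sigma - λI) = λ² - trace · λ + det = 0.
  trace = 9 + 4 = 13, det = 9·4 - (0)² = 36.
Step 2 — discriminant:
  Δ = trace² - 4·det = 169 - 144 = 25.
Step 3 — eigenvalues:
  λ = (trace ± √Δ)/2 = (13 ± 5)/2,
  λ_1 = 9,  λ_2 = 4.

Step 4 — unit eigenvector for λ_1: Sigma is diagonal, so its eigenvectors are the coordinate axes. λ_1 = 9 is the diagonal entry on the first coordinate axis, hence
  v_1 = (1, 0) (||v_1|| = 1).

λ_1 = 9,  λ_2 = 4;  v_1 ≈ (1, 0)


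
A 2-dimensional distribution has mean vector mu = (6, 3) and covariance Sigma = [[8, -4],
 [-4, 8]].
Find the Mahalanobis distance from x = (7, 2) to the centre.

Step 1 — centre the observation: (x - mu) = (1, -1).

Step 2 — invert Sigma. det(Sigma) = 8·8 - (-4)² = 48.
  Sigma^{-1} = (1/det) · [[d, -b], [-b, a]] = [[0.1667, 0.0833],
 [0.0833, 0.1667]].

Step 3 — form the quadratic (x - mu)^T · Sigma^{-1} · (x - mu):
  Sigma^{-1} · (x - mu) = (0.0833, -0.0833).
  (x - mu)^T · [Sigma^{-1} · (x - mu)] = (1)·(0.0833) + (-1)·(-0.0833) = 0.1667.

Step 4 — take square root: d = √(0.1667) ≈ 0.4082.

d(x, mu) = √(0.1667) ≈ 0.4082


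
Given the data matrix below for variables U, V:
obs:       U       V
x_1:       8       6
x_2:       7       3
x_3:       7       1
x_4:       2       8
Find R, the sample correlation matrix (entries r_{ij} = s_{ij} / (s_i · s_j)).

Step 1 — column means:
  mean(U) = (8 + 7 + 7 + 2) / 4 = 24/4 = 6
  mean(V) = (6 + 3 + 1 + 8) / 4 = 18/4 = 4.5

Step 2 — sample variances and covariances s[i,j] = (1/(n-1)) · Σ_k (x_{k,i} - mean_i) · (x_{k,j} - mean_j), with n-1 = 3:
  s[U,U] = ((2)·(2) + (1)·(1) + (1)·(1) + (-4)·(-4)) / 3 = 22/3 = 7.3333
  s[U,V] = ((2)·(1.5) + (1)·(-1.5) + (1)·(-3.5) + (-4)·(3.5)) / 3 = -16/3 = -5.3333
  s[V,V] = ((1.5)·(1.5) + (-1.5)·(-1.5) + (-3.5)·(-3.5) + (3.5)·(3.5)) / 3 = 29/3 = 9.6667
  Sample standard deviations s_i = √(s[i,i]):
  s(U) = √(7.3333) = 2.708
  s(V) = √(9.6667) = 3.1091

Step 3 — r_{ij} = s_{ij} / (s_i · s_j):
  r[U,U] = 1 (diagonal).
  r[U,V] = -5.3333 / (2.708 · 3.1091) = -5.3333 / 8.4196 = -0.6334
  r[V,V] = 1 (diagonal).

R is symmetric with unit diagonal. Assembling:

R = [[1, -0.6334],
 [-0.6334, 1]]


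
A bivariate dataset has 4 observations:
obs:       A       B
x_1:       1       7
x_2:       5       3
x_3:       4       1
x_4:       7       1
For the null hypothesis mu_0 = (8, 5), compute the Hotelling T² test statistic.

Step 1 — sample mean vector:
  mean(A) = (1 + 5 + 4 + 7) / 4 = 17/4 = 4.25
  mean(B) = (7 + 3 + 1 + 1) / 4 = 12/4 = 3
  x̄ = (4.25, 3),  deviation x̄ - mu_0 = (4.25, 3) - (8, 5) = (-3.75, -2).

Step 2 — sample covariance matrix, S[i,j] = (1/(n-1)) · Σ_k (x_{k,i} - mean_i) · (x_{k,j} - mean_j), divisor n-1 = 3:
  S[A,A] = ((-3.25)·(-3.25) + (0.75)·(0.75) + (-0.25)·(-0.25) + (2.75)·(2.75)) / 3 = 18.75/3 = 6.25
  S[A,B] = ((-3.25)·(4) + (0.75)·(0) + (-0.25)·(-2) + (2.75)·(-2)) / 3 = -18/3 = -6
  S[B,B] = ((4)·(4) + (0)·(0) + (-2)·(-2) + (-2)·(-2)) / 3 = 24/3 = 8
  S = [[6.25, -6],
 [-6, 8]].

Step 3 — invert S. det(S) = 6.25·8 - (-6)² = 14.
  S^{-1} = (1/det) · [[d, -b], [-b, a]] = [[0.5714, 0.4286],
 [0.4286, 0.4464]].

Step 4 — quadratic form (x̄ - mu_0)^T · S^{-1} · (x̄ - mu_0):
  S^{-1} · (x̄ - mu_0) = (-3, -2.5),
  (x̄ - mu_0)^T · [...] = (-3.75)·(-3) + (-2)·(-2.5) = 16.25.

Step 5 — scale by n: T² = 4 · 16.25 = 65.

T² ≈ 65


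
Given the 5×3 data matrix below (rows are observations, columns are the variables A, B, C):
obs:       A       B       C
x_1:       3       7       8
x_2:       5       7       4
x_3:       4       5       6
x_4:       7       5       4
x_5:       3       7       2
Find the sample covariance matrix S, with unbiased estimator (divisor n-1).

Step 1 — column means:
  mean(A) = (3 + 5 + 4 + 7 + 3) / 5 = 22/5 = 4.4
  mean(B) = (7 + 7 + 5 + 5 + 7) / 5 = 31/5 = 6.2
  mean(C) = (8 + 4 + 6 + 4 + 2) / 5 = 24/5 = 4.8

Step 2 — sample covariance S[i,j] = (1/(n-1)) · Σ_k (x_{k,i} - mean_i) · (x_{k,j} - mean_j), with n-1 = 4.
  S[A,A] = ((-1.4)·(-1.4) + (0.6)·(0.6) + (-0.4)·(-0.4) + (2.6)·(2.6) + (-1.4)·(-1.4)) / 4 = 11.2/4 = 2.8
  S[A,B] = ((-1.4)·(0.8) + (0.6)·(0.8) + (-0.4)·(-1.2) + (2.6)·(-1.2) + (-1.4)·(0.8)) / 4 = -4.4/4 = -1.1
  S[A,C] = ((-1.4)·(3.2) + (0.6)·(-0.8) + (-0.4)·(1.2) + (2.6)·(-0.8) + (-1.4)·(-2.8)) / 4 = -3.6/4 = -0.9
  S[B,B] = ((0.8)·(0.8) + (0.8)·(0.8) + (-1.2)·(-1.2) + (-1.2)·(-1.2) + (0.8)·(0.8)) / 4 = 4.8/4 = 1.2
  S[B,C] = ((0.8)·(3.2) + (0.8)·(-0.8) + (-1.2)·(1.2) + (-1.2)·(-0.8) + (0.8)·(-2.8)) / 4 = -0.8/4 = -0.2
  S[C,C] = ((3.2)·(3.2) + (-0.8)·(-0.8) + (1.2)·(1.2) + (-0.8)·(-0.8) + (-2.8)·(-2.8)) / 4 = 20.8/4 = 5.2

S is symmetric (S[j,i] = S[i,j]). Assembling:

S = [[2.8, -1.1, -0.9],
 [-1.1, 1.2, -0.2],
 [-0.9, -0.2, 5.2]]


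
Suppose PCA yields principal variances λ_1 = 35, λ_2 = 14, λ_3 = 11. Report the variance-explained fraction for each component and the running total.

Step 1 — total variance = trace(Sigma) = Σ λ_i = 35 + 14 + 11 = 60.

Step 2 — fraction explained by component i = λ_i / Σ λ:
  PC1: 35/60 = 0.5833
  PC2: 14/60 = 0.2333
  PC3: 11/60 = 0.1833

Step 3 — cumulative fraction after k components = (λ_1 + ... + λ_k) / Σ λ:
  k = 1: 35/60 = 0.5833
  k = 2: (35 + 14)/60 = 49/60 = 0.8167
  k = 3: (35 + 14 + 11)/60 = 60/60 = 1

Summary (fraction, with percent):

explained: PC1 0.5833 (58.33%), PC2 0.2333 (23.33%), PC3 0.1833 (18.33%);  cumulative: 0.5833, 0.8167, 1


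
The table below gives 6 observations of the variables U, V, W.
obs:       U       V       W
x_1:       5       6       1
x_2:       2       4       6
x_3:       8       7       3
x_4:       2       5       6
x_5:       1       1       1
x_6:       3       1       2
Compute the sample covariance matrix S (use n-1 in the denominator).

Step 1 — column means:
  mean(U) = (5 + 2 + 8 + 2 + 1 + 3) / 6 = 21/6 = 3.5
  mean(V) = (6 + 4 + 7 + 5 + 1 + 1) / 6 = 24/6 = 4
  mean(W) = (1 + 6 + 3 + 6 + 1 + 2) / 6 = 19/6 = 3.1667

Step 2 — sample covariance S[i,j] = (1/(n-1)) · Σ_k (x_{k,i} - mean_i) · (x_{k,j} - mean_j), with n-1 = 5.
  S[U,U] = ((1.5)·(1.5) + (-1.5)·(-1.5) + (4.5)·(4.5) + (-1.5)·(-1.5) + (-2.5)·(-2.5) + (-0.5)·(-0.5)) / 5 = 33.5/5 = 6.7
  S[U,V] = ((1.5)·(2) + (-1.5)·(0) + (4.5)·(3) + (-1.5)·(1) + (-2.5)·(-3) + (-0.5)·(-3)) / 5 = 24/5 = 4.8
  S[U,W] = ((1.5)·(-2.1667) + (-1.5)·(2.8333) + (4.5)·(-0.1667) + (-1.5)·(2.8333) + (-2.5)·(-2.1667) + (-0.5)·(-1.1667)) / 5 = -6.5/5 = -1.3
  S[V,V] = ((2)·(2) + (0)·(0) + (3)·(3) + (1)·(1) + (-3)·(-3) + (-3)·(-3)) / 5 = 32/5 = 6.4
  S[V,W] = ((2)·(-2.1667) + (0)·(2.8333) + (3)·(-0.1667) + (1)·(2.8333) + (-3)·(-2.1667) + (-3)·(-1.1667)) / 5 = 8/5 = 1.6
  S[W,W] = ((-2.1667)·(-2.1667) + (2.8333)·(2.8333) + (-0.1667)·(-0.1667) + (2.8333)·(2.8333) + (-2.1667)·(-2.1667) + (-1.1667)·(-1.1667)) / 5 = 26.8333/5 = 5.3667

S is symmetric (S[j,i] = S[i,j]). Assembling:

S = [[6.7, 4.8, -1.3],
 [4.8, 6.4, 1.6],
 [-1.3, 1.6, 5.3667]]


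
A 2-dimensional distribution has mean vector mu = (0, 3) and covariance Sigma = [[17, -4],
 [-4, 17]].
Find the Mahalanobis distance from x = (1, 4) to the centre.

Step 1 — centre the observation: (x - mu) = (1, 1).

Step 2 — invert Sigma. det(Sigma) = 17·17 - (-4)² = 273.
  Sigma^{-1} = (1/det) · [[d, -b], [-b, a]] = [[0.0623, 0.0147],
 [0.0147, 0.0623]].

Step 3 — form the quadratic (x - mu)^T · Sigma^{-1} · (x - mu):
  Sigma^{-1} · (x - mu) = (0.0769, 0.0769).
  (x - mu)^T · [Sigma^{-1} · (x - mu)] = (1)·(0.0769) + (1)·(0.0769) = 0.1538.

Step 4 — take square root: d = √(0.1538) ≈ 0.3922.

d(x, mu) = √(0.1538) ≈ 0.3922


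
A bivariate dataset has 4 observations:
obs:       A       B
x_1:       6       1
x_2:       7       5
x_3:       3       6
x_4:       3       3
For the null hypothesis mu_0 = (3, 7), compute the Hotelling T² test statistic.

Step 1 — sample mean vector:
  mean(A) = (6 + 7 + 3 + 3) / 4 = 19/4 = 4.75
  mean(B) = (1 + 5 + 6 + 3) / 4 = 15/4 = 3.75
  x̄ = (4.75, 3.75),  deviation x̄ - mu_0 = (4.75, 3.75) - (3, 7) = (1.75, -3.25).

Step 2 — sample covariance matrix, S[i,j] = (1/(n-1)) · Σ_k (x_{k,i} - mean_i) · (x_{k,j} - mean_j), divisor n-1 = 3:
  S[A,A] = ((1.25)·(1.25) + (2.25)·(2.25) + (-1.75)·(-1.75) + (-1.75)·(-1.75)) / 3 = 12.75/3 = 4.25
  S[A,B] = ((1.25)·(-2.75) + (2.25)·(1.25) + (-1.75)·(2.25) + (-1.75)·(-0.75)) / 3 = -3.25/3 = -1.0833
  S[B,B] = ((-2.75)·(-2.75) + (1.25)·(1.25) + (2.25)·(2.25) + (-0.75)·(-0.75)) / 3 = 14.75/3 = 4.9167
  S = [[4.25, -1.0833],
 [-1.0833, 4.9167]].

Step 3 — invert S. det(S) = 4.25·4.9167 - (-1.0833)² = 19.7222.
  S^{-1} = (1/det) · [[d, -b], [-b, a]] = [[0.2493, 0.0549],
 [0.0549, 0.2155]].

Step 4 — quadratic form (x̄ - mu_0)^T · S^{-1} · (x̄ - mu_0):
  S^{-1} · (x̄ - mu_0) = (0.2577, -0.6042),
  (x̄ - mu_0)^T · [...] = (1.75)·(0.2577) + (-3.25)·(-0.6042) = 2.4148.

Step 5 — scale by n: T² = 4 · 2.4148 = 9.6592.

T² ≈ 9.6592


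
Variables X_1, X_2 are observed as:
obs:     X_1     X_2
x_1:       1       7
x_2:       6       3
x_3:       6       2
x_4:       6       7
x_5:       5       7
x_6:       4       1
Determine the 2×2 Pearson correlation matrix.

Step 1 — column means:
  mean(X_1) = (1 + 6 + 6 + 6 + 5 + 4) / 6 = 28/6 = 4.6667
  mean(X_2) = (7 + 3 + 2 + 7 + 7 + 1) / 6 = 27/6 = 4.5

Step 2 — sample variances and covariances s[i,j] = (1/(n-1)) · Σ_k (x_{k,i} - mean_i) · (x_{k,j} - mean_j), with n-1 = 5:
  s[X_1,X_1] = ((-3.6667)·(-3.6667) + (1.3333)·(1.3333) + (1.3333)·(1.3333) + (1.3333)·(1.3333) + (0.3333)·(0.3333) + (-0.6667)·(-0.6667)) / 5 = 19.3333/5 = 3.8667
  s[X_1,X_2] = ((-3.6667)·(2.5) + (1.3333)·(-1.5) + (1.3333)·(-2.5) + (1.3333)·(2.5) + (0.3333)·(2.5) + (-0.6667)·(-3.5)) / 5 = -8/5 = -1.6
  s[X_2,X_2] = ((2.5)·(2.5) + (-1.5)·(-1.5) + (-2.5)·(-2.5) + (2.5)·(2.5) + (2.5)·(2.5) + (-3.5)·(-3.5)) / 5 = 39.5/5 = 7.9
  Sample standard deviations s_i = √(s[i,i]):
  s(X_1) = √(3.8667) = 1.9664
  s(X_2) = √(7.9) = 2.8107

Step 3 — r_{ij} = s_{ij} / (s_i · s_j):
  r[X_1,X_1] = 1 (diagonal).
  r[X_1,X_2] = -1.6 / (1.9664 · 2.8107) = -1.6 / 5.5269 = -0.2895
  r[X_2,X_2] = 1 (diagonal).

R is symmetric with unit diagonal. Assembling:

R = [[1, -0.2895],
 [-0.2895, 1]]


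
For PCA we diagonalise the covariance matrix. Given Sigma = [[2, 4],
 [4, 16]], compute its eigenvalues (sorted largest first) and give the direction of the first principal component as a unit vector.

Step 1 — characteristic polynomial of 2×2 Sigma:
  det(Sigma - λI) = λ² - trace · λ + det = 0.
  trace = 2 + 16 = 18, det = 2·16 - (4)² = 16.
Step 2 — discriminant:
  Δ = trace² - 4·det = 324 - 64 = 260.
Step 3 — eigenvalues:
  λ = (trace ± √Δ)/2 = (18 ± 16.1245)/2,
  λ_1 = 17.0623,  λ_2 = 0.9377.

Step 4 — unit eigenvector for λ_1: solve (Sigma - λ_1 I)v = 0. First row:
  (2 - 17.0623)·v_x + (4)·v_y = 0, i.e. (-15.0623)·v_x + (4)·v_y = 0,
  so v ∝ (b, λ_1 - a) = (4, 15.0623) = u.
  ||u|| = √((4)² + (15.0623)²) = √(242.8716) ≈ 15.5843,
  v_1 = u/||u|| ≈ (0.2567, 0.9665) (||v_1|| = 1).

λ_1 = 17.0623,  λ_2 = 0.9377;  v_1 ≈ (0.2567, 0.9665)


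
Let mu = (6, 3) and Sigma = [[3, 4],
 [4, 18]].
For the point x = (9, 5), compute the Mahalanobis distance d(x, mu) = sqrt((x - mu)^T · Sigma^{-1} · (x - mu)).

Step 1 — centre the observation: (x - mu) = (3, 2).

Step 2 — invert Sigma. det(Sigma) = 3·18 - (4)² = 38.
  Sigma^{-1} = (1/det) · [[d, -b], [-b, a]] = [[0.4737, -0.1053],
 [-0.1053, 0.0789]].

Step 3 — form the quadratic (x - mu)^T · Sigma^{-1} · (x - mu):
  Sigma^{-1} · (x - mu) = (1.2105, -0.1579).
  (x - mu)^T · [Sigma^{-1} · (x - mu)] = (3)·(1.2105) + (2)·(-0.1579) = 3.3158.

Step 4 — take square root: d = √(3.3158) ≈ 1.8209.

d(x, mu) = √(3.3158) ≈ 1.8209


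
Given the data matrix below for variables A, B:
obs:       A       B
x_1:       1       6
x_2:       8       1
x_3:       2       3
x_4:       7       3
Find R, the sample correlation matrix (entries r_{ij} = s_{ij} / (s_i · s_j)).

Step 1 — column means:
  mean(A) = (1 + 8 + 2 + 7) / 4 = 18/4 = 4.5
  mean(B) = (6 + 1 + 3 + 3) / 4 = 13/4 = 3.25

Step 2 — sample variances and covariances s[i,j] = (1/(n-1)) · Σ_k (x_{k,i} - mean_i) · (x_{k,j} - mean_j), with n-1 = 3:
  s[A,A] = ((-3.5)·(-3.5) + (3.5)·(3.5) + (-2.5)·(-2.5) + (2.5)·(2.5)) / 3 = 37/3 = 12.3333
  s[A,B] = ((-3.5)·(2.75) + (3.5)·(-2.25) + (-2.5)·(-0.25) + (2.5)·(-0.25)) / 3 = -17.5/3 = -5.8333
  s[B,B] = ((2.75)·(2.75) + (-2.25)·(-2.25) + (-0.25)·(-0.25) + (-0.25)·(-0.25)) / 3 = 12.75/3 = 4.25
  Sample standard deviations s_i = √(s[i,i]):
  s(A) = √(12.3333) = 3.5119
  s(B) = √(4.25) = 2.0616

Step 3 — r_{ij} = s_{ij} / (s_i · s_j):
  r[A,A] = 1 (diagonal).
  r[A,B] = -5.8333 / (3.5119 · 2.0616) = -5.8333 / 7.2399 = -0.8057
  r[B,B] = 1 (diagonal).

R is symmetric with unit diagonal. Assembling:

R = [[1, -0.8057],
 [-0.8057, 1]]


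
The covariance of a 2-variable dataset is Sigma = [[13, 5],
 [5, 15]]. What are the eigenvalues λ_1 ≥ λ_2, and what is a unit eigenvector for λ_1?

Step 1 — characteristic polynomial of 2×2 Sigma:
  det(Sigma - λI) = λ² - trace · λ + det = 0.
  trace = 13 + 15 = 28, det = 13·15 - (5)² = 170.
Step 2 — discriminant:
  Δ = trace² - 4·det = 784 - 680 = 104.
Step 3 — eigenvalues:
  λ = (trace ± √Δ)/2 = (28 ± 10.198)/2,
  λ_1 = 19.099,  λ_2 = 8.901.

Step 4 — unit eigenvector for λ_1: solve (Sigma - λ_1 I)v = 0. First row:
  (13 - 19.099)·v_x + (5)·v_y = 0, i.e. (-6.099)·v_x + (5)·v_y = 0,
  so v ∝ (b, λ_1 - a) = (5, 6.099) = u.
  ||u|| = √((5)² + (6.099)²) = √(62.198) ≈ 7.8866,
  v_1 = u/||u|| ≈ (0.634, 0.7733) (||v_1|| = 1).

λ_1 = 19.099,  λ_2 = 8.901;  v_1 ≈ (0.634, 0.7733)


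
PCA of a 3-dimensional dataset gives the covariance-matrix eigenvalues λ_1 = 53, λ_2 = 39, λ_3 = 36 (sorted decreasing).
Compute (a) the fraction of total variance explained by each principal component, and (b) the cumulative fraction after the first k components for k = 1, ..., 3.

Step 1 — total variance = trace(Sigma) = Σ λ_i = 53 + 39 + 36 = 128.

Step 2 — fraction explained by component i = λ_i / Σ λ:
  PC1: 53/128 = 0.4141
  PC2: 39/128 = 0.3047
  PC3: 36/128 = 0.2812

Step 3 — cumulative fraction after k components = (λ_1 + ... + λ_k) / Σ λ:
  k = 1: 53/128 = 0.4141
  k = 2: (53 + 39)/128 = 92/128 = 0.7188
  k = 3: (53 + 39 + 36)/128 = 128/128 = 1

Summary (fraction, with percent):

explained: PC1 0.4141 (41.41%), PC2 0.3047 (30.47%), PC3 0.2812 (28.12%);  cumulative: 0.4141, 0.7188, 1


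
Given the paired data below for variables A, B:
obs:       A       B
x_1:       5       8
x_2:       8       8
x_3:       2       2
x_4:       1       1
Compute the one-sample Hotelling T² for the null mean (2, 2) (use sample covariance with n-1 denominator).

Step 1 — sample mean vector:
  mean(A) = (5 + 8 + 2 + 1) / 4 = 16/4 = 4
  mean(B) = (8 + 8 + 2 + 1) / 4 = 19/4 = 4.75
  x̄ = (4, 4.75),  deviation x̄ - mu_0 = (4, 4.75) - (2, 2) = (2, 2.75).

Step 2 — sample covariance matrix, S[i,j] = (1/(n-1)) · Σ_k (x_{k,i} - mean_i) · (x_{k,j} - mean_j), divisor n-1 = 3:
  S[A,A] = ((1)·(1) + (4)·(4) + (-2)·(-2) + (-3)·(-3)) / 3 = 30/3 = 10
  S[A,B] = ((1)·(3.25) + (4)·(3.25) + (-2)·(-2.75) + (-3)·(-3.75)) / 3 = 33/3 = 11
  S[B,B] = ((3.25)·(3.25) + (3.25)·(3.25) + (-2.75)·(-2.75) + (-3.75)·(-3.75)) / 3 = 42.75/3 = 14.25
  S = [[10, 11],
 [11, 14.25]].

Step 3 — invert S. det(S) = 10·14.25 - (11)² = 21.5.
  S^{-1} = (1/det) · [[d, -b], [-b, a]] = [[0.6628, -0.5116],
 [-0.5116, 0.4651]].

Step 4 — quadratic form (x̄ - mu_0)^T · S^{-1} · (x̄ - mu_0):
  S^{-1} · (x̄ - mu_0) = (-0.0814, 0.2558),
  (x̄ - mu_0)^T · [...] = (2)·(-0.0814) + (2.75)·(0.2558) = 0.5407.

Step 5 — scale by n: T² = 4 · 0.5407 = 2.1628.

T² ≈ 2.1628


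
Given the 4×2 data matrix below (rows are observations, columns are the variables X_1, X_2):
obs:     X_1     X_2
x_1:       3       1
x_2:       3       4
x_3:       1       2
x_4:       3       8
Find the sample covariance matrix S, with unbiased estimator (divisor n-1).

Step 1 — column means:
  mean(X_1) = (3 + 3 + 1 + 3) / 4 = 10/4 = 2.5
  mean(X_2) = (1 + 4 + 2 + 8) / 4 = 15/4 = 3.75

Step 2 — sample covariance S[i,j] = (1/(n-1)) · Σ_k (x_{k,i} - mean_i) · (x_{k,j} - mean_j), with n-1 = 3.
  S[X_1,X_1] = ((0.5)·(0.5) + (0.5)·(0.5) + (-1.5)·(-1.5) + (0.5)·(0.5)) / 3 = 3/3 = 1
  S[X_1,X_2] = ((0.5)·(-2.75) + (0.5)·(0.25) + (-1.5)·(-1.75) + (0.5)·(4.25)) / 3 = 3.5/3 = 1.1667
  S[X_2,X_2] = ((-2.75)·(-2.75) + (0.25)·(0.25) + (-1.75)·(-1.75) + (4.25)·(4.25)) / 3 = 28.75/3 = 9.5833

S is symmetric (S[j,i] = S[i,j]). Assembling:

S = [[1, 1.1667],
 [1.1667, 9.5833]]


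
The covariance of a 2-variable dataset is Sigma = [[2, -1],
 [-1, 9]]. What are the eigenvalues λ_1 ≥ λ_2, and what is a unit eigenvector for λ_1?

Step 1 — characteristic polynomial of 2×2 Sigma:
  det(Sigma - λI) = λ² - trace · λ + det = 0.
  trace = 2 + 9 = 11, det = 2·9 - (-1)² = 17.
Step 2 — discriminant:
  Δ = trace² - 4·det = 121 - 68 = 53.
Step 3 — eigenvalues:
  λ = (trace ± √Δ)/2 = (11 ± 7.2801)/2,
  λ_1 = 9.1401,  λ_2 = 1.8599.

Step 4 — unit eigenvector for λ_1: solve (Sigma - λ_1 I)v = 0. First row:
  (2 - 9.1401)·v_x + (-1)·v_y = 0, i.e. (-7.1401)·v_x + (-1)·v_y = 0,
  so v ∝ (b, λ_1 - a) = (-1, 7.1401); multiply by -1 so the first entry is positive: u = (1, -7.1401).
  ||u|| = √((1)² + (-7.1401)²) = √(51.9804) ≈ 7.2097,
  v_1 = u/||u|| ≈ (0.1387, -0.9903) (||v_1|| = 1).

λ_1 = 9.1401,  λ_2 = 1.8599;  v_1 ≈ (0.1387, -0.9903)


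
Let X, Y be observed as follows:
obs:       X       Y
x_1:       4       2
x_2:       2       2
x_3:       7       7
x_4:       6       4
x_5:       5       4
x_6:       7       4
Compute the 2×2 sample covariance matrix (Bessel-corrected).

Step 1 — column means:
  mean(X) = (4 + 2 + 7 + 6 + 5 + 7) / 6 = 31/6 = 5.1667
  mean(Y) = (2 + 2 + 7 + 4 + 4 + 4) / 6 = 23/6 = 3.8333

Step 2 — sample covariance S[i,j] = (1/(n-1)) · Σ_k (x_{k,i} - mean_i) · (x_{k,j} - mean_j), with n-1 = 5.
  S[X,X] = ((-1.1667)·(-1.1667) + (-3.1667)·(-3.1667) + (1.8333)·(1.8333) + (0.8333)·(0.8333) + (-0.1667)·(-0.1667) + (1.8333)·(1.8333)) / 5 = 18.8333/5 = 3.7667
  S[X,Y] = ((-1.1667)·(-1.8333) + (-3.1667)·(-1.8333) + (1.8333)·(3.1667) + (0.8333)·(0.1667) + (-0.1667)·(0.1667) + (1.8333)·(0.1667)) / 5 = 14.1667/5 = 2.8333
  S[Y,Y] = ((-1.8333)·(-1.8333) + (-1.8333)·(-1.8333) + (3.1667)·(3.1667) + (0.1667)·(0.1667) + (0.1667)·(0.1667) + (0.1667)·(0.1667)) / 5 = 16.8333/5 = 3.3667

S is symmetric (S[j,i] = S[i,j]). Assembling:

S = [[3.7667, 2.8333],
 [2.8333, 3.3667]]


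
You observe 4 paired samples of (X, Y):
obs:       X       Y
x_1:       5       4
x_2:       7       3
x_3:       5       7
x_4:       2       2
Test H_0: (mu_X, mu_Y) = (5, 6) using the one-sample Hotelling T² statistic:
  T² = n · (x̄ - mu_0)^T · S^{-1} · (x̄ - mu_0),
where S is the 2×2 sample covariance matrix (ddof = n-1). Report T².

Step 1 — sample mean vector:
  mean(X) = (5 + 7 + 5 + 2) / 4 = 19/4 = 4.75
  mean(Y) = (4 + 3 + 7 + 2) / 4 = 16/4 = 4
  x̄ = (4.75, 4),  deviation x̄ - mu_0 = (4.75, 4) - (5, 6) = (-0.25, -2).

Step 2 — sample covariance matrix, S[i,j] = (1/(n-1)) · Σ_k (x_{k,i} - mean_i) · (x_{k,j} - mean_j), divisor n-1 = 3:
  S[X,X] = ((0.25)·(0.25) + (2.25)·(2.25) + (0.25)·(0.25) + (-2.75)·(-2.75)) / 3 = 12.75/3 = 4.25
  S[X,Y] = ((0.25)·(0) + (2.25)·(-1) + (0.25)·(3) + (-2.75)·(-2)) / 3 = 4/3 = 1.3333
  S[Y,Y] = ((0)·(0) + (-1)·(-1) + (3)·(3) + (-2)·(-2)) / 3 = 14/3 = 4.6667
  S = [[4.25, 1.3333],
 [1.3333, 4.6667]].

Step 3 — invert S. det(S) = 4.25·4.6667 - (1.3333)² = 18.0556.
  S^{-1} = (1/det) · [[d, -b], [-b, a]] = [[0.2585, -0.0738],
 [-0.0738, 0.2354]].

Step 4 — quadratic form (x̄ - mu_0)^T · S^{-1} · (x̄ - mu_0):
  S^{-1} · (x̄ - mu_0) = (0.0831, -0.4523),
  (x̄ - mu_0)^T · [...] = (-0.25)·(0.0831) + (-2)·(-0.4523) = 0.8838.

Step 5 — scale by n: T² = 4 · 0.8838 = 3.5354.

T² ≈ 3.5354


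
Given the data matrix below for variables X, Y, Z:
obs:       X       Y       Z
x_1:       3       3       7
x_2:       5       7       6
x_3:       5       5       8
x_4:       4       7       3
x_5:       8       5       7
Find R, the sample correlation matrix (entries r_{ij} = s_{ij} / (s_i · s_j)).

Step 1 — column means:
  mean(X) = (3 + 5 + 5 + 4 + 8) / 5 = 25/5 = 5
  mean(Y) = (3 + 7 + 5 + 7 + 5) / 5 = 27/5 = 5.4
  mean(Z) = (7 + 6 + 8 + 3 + 7) / 5 = 31/5 = 6.2

Step 2 — sample variances and covariances s[i,j] = (1/(n-1)) · Σ_k (x_{k,i} - mean_i) · (x_{k,j} - mean_j), with n-1 = 4:
  s[X,X] = ((-2)·(-2) + (0)·(0) + (0)·(0) + (-1)·(-1) + (3)·(3)) / 4 = 14/4 = 3.5
  s[X,Y] = ((-2)·(-2.4) + (0)·(1.6) + (0)·(-0.4) + (-1)·(1.6) + (3)·(-0.4)) / 4 = 2/4 = 0.5
  s[X,Z] = ((-2)·(0.8) + (0)·(-0.2) + (0)·(1.8) + (-1)·(-3.2) + (3)·(0.8)) / 4 = 4/4 = 1
  s[Y,Y] = ((-2.4)·(-2.4) + (1.6)·(1.6) + (-0.4)·(-0.4) + (1.6)·(1.6) + (-0.4)·(-0.4)) / 4 = 11.2/4 = 2.8
  s[Y,Z] = ((-2.4)·(0.8) + (1.6)·(-0.2) + (-0.4)·(1.8) + (1.6)·(-3.2) + (-0.4)·(0.8)) / 4 = -8.4/4 = -2.1
  s[Z,Z] = ((0.8)·(0.8) + (-0.2)·(-0.2) + (1.8)·(1.8) + (-3.2)·(-3.2) + (0.8)·(0.8)) / 4 = 14.8/4 = 3.7
  Sample standard deviations s_i = √(s[i,i]):
  s(X) = √(3.5) = 1.8708
  s(Y) = √(2.8) = 1.6733
  s(Z) = √(3.7) = 1.9235

Step 3 — r_{ij} = s_{ij} / (s_i · s_j):
  r[X,X] = 1 (diagonal).
  r[X,Y] = 0.5 / (1.8708 · 1.6733) = 0.5 / 3.1305 = 0.1597
  r[X,Z] = 1 / (1.8708 · 1.9235) = 1 / 3.5986 = 0.2779
  r[Y,Y] = 1 (diagonal).
  r[Y,Z] = -2.1 / (1.6733 · 1.9235) = -2.1 / 3.2187 = -0.6524
  r[Z,Z] = 1 (diagonal).

R is symmetric with unit diagonal. Assembling:

R = [[1, 0.1597, 0.2779],
 [0.1597, 1, -0.6524],
 [0.2779, -0.6524, 1]]


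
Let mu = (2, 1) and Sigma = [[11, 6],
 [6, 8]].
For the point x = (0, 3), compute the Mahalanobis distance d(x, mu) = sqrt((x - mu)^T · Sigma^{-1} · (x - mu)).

Step 1 — centre the observation: (x - mu) = (-2, 2).

Step 2 — invert Sigma. det(Sigma) = 11·8 - (6)² = 52.
  Sigma^{-1} = (1/det) · [[d, -b], [-b, a]] = [[0.1538, -0.1154],
 [-0.1154, 0.2115]].

Step 3 — form the quadratic (x - mu)^T · Sigma^{-1} · (x - mu):
  Sigma^{-1} · (x - mu) = (-0.5385, 0.6538).
  (x - mu)^T · [Sigma^{-1} · (x - mu)] = (-2)·(-0.5385) + (2)·(0.6538) = 2.3846.

Step 4 — take square root: d = √(2.3846) ≈ 1.5442.

d(x, mu) = √(2.3846) ≈ 1.5442


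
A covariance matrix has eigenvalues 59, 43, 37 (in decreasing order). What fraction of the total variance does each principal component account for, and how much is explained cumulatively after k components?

Step 1 — total variance = trace(Sigma) = Σ λ_i = 59 + 43 + 37 = 139.

Step 2 — fraction explained by component i = λ_i / Σ λ:
  PC1: 59/139 = 0.4245
  PC2: 43/139 = 0.3094
  PC3: 37/139 = 0.2662

Step 3 — cumulative fraction after k components = (λ_1 + ... + λ_k) / Σ λ:
  k = 1: 59/139 = 0.4245
  k = 2: (59 + 43)/139 = 102/139 = 0.7338
  k = 3: (59 + 43 + 37)/139 = 139/139 = 1

Summary (fraction, with percent):

explained: PC1 0.4245 (42.45%), PC2 0.3094 (30.94%), PC3 0.2662 (26.62%);  cumulative: 0.4245, 0.7338, 1


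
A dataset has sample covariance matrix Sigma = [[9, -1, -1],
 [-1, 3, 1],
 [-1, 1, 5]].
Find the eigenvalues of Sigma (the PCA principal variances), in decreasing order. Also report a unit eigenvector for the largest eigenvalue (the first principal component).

Step 1 — characteristic polynomial p(λ) = det(λI - Sigma) = λ³ - tr·λ² + c_1·λ - det, where tr = trace, c_1 = sum of the principal 2×2 minors, det = det(Sigma):
  tr = 9 + 3 + 5 = 17,
  c_1 = (9·3 - (-1)²) + (9·5 - (-1)²) + (3·5 - (1)²) = 26 + 44 + 14 = 84,
  det = 9·(3·5 - (1)²) - (-1)·((-1)·5 - (1)·(-1)) + (-1)·((-1)·(1) - 3·(-1)) = 9·(14) - (-1)·(-4) + (-1)·(2) = 120.
  So p(λ) = λ³ - 17λ² + 84λ - 120.
Step 2 — look for an integer root (rational root theorem: any rational root is an integer divisor of 120). Testing λ = 5:
  p(5) = 125 - 425 + 420 - 120 = 0  ✓
  Dividing out (λ - 5): p(λ) = (λ - 5)(λ² - 12λ + 24).
Step 3 — remaining eigenvalues from the quadratic λ² - 12λ + 24 = 0:
  Δ = 12² - 4·24 = 144 - 96 = 48,  λ = (12 ± √48)/2 = (12 ± 6.9282)/2 ≈ 9.4641 or 2.5359.
  Sorted: λ_1 = 9.4641,  λ_2 = 5,  λ_3 = 2.5359  (check: sum = 17 = tr ✓).

Step 4 — unit eigenvector for λ_1 ≈ 9.4641: v spans the null space of (Sigma - λ_1 I), whose rows are
  r_1 = (-0.4641, -1, -1),  r_2 = (-1, -6.4641, 1),  r_3 = (-1, 1, -4.4641).
  v is orthogonal to every row, so take v ∝ r_1 × r_2 = ((-1)·(1) - (-1)·(-6.4641), (-1)·(-1) - (-0.4641)·(1), (-0.4641)·(-6.4641) - (-1)·(-1)) ≈ (-7.4641, 1.4641, 2).
  Rescale (multiply by -1 so the first nonzero entry is positive): u = (7.4641, -1.4641, -2).
  ||u|| = √((7.4641)² + (-1.4641)² + (-2)²) = √(61.8564) ≈ 7.8649,  v_1 = u/||u|| ≈ (0.949, -0.1862, -0.2543) (||v_1|| = 1).

λ_1 = 9.4641,  λ_2 = 5,  λ_3 = 2.5359;  v_1 ≈ (0.949, -0.1862, -0.2543)


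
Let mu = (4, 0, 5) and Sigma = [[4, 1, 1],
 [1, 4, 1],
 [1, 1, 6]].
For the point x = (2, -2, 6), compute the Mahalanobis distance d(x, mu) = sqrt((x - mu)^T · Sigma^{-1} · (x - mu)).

Step 1 — centre the observation: (x - mu) = (-2, -2, 1).

Step 2 — invert Sigma (cofactor / det for 3×3, or solve directly):
  Sigma^{-1} = [[0.2738, -0.0595, -0.0357],
 [-0.0595, 0.2738, -0.0357],
 [-0.0357, -0.0357, 0.1786]].

Step 3 — form the quadratic (x - mu)^T · Sigma^{-1} · (x - mu):
  Sigma^{-1} · (x - mu) = (-0.4643, -0.4643, 0.3214).
  (x - mu)^T · [Sigma^{-1} · (x - mu)] = (-2)·(-0.4643) + (-2)·(-0.4643) + (1)·(0.3214) = 2.1786.

Step 4 — take square root: d = √(2.1786) ≈ 1.476.

d(x, mu) = √(2.1786) ≈ 1.476


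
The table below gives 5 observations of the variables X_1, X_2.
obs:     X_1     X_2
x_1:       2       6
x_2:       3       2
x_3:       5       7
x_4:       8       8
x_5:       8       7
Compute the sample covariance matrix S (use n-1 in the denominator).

Step 1 — column means:
  mean(X_1) = (2 + 3 + 5 + 8 + 8) / 5 = 26/5 = 5.2
  mean(X_2) = (6 + 2 + 7 + 8 + 7) / 5 = 30/5 = 6

Step 2 — sample covariance S[i,j] = (1/(n-1)) · Σ_k (x_{k,i} - mean_i) · (x_{k,j} - mean_j), with n-1 = 4.
  S[X_1,X_1] = ((-3.2)·(-3.2) + (-2.2)·(-2.2) + (-0.2)·(-0.2) + (2.8)·(2.8) + (2.8)·(2.8)) / 4 = 30.8/4 = 7.7
  S[X_1,X_2] = ((-3.2)·(0) + (-2.2)·(-4) + (-0.2)·(1) + (2.8)·(2) + (2.8)·(1)) / 4 = 17/4 = 4.25
  S[X_2,X_2] = ((0)·(0) + (-4)·(-4) + (1)·(1) + (2)·(2) + (1)·(1)) / 4 = 22/4 = 5.5

S is symmetric (S[j,i] = S[i,j]). Assembling:

S = [[7.7, 4.25],
 [4.25, 5.5]]


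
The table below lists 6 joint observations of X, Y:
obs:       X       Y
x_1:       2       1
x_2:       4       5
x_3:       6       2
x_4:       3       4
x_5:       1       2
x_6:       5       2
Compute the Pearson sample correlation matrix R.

Step 1 — column means:
  mean(X) = (2 + 4 + 6 + 3 + 1 + 5) / 6 = 21/6 = 3.5
  mean(Y) = (1 + 5 + 2 + 4 + 2 + 2) / 6 = 16/6 = 2.6667

Step 2 — sample variances and covariances s[i,j] = (1/(n-1)) · Σ_k (x_{k,i} - mean_i) · (x_{k,j} - mean_j), with n-1 = 5:
  s[X,X] = ((-1.5)·(-1.5) + (0.5)·(0.5) + (2.5)·(2.5) + (-0.5)·(-0.5) + (-2.5)·(-2.5) + (1.5)·(1.5)) / 5 = 17.5/5 = 3.5
  s[X,Y] = ((-1.5)·(-1.6667) + (0.5)·(2.3333) + (2.5)·(-0.6667) + (-0.5)·(1.3333) + (-2.5)·(-0.6667) + (1.5)·(-0.6667)) / 5 = 2/5 = 0.4
  s[Y,Y] = ((-1.6667)·(-1.6667) + (2.3333)·(2.3333) + (-0.6667)·(-0.6667) + (1.3333)·(1.3333) + (-0.6667)·(-0.6667) + (-0.6667)·(-0.6667)) / 5 = 11.3333/5 = 2.2667
  Sample standard deviations s_i = √(s[i,i]):
  s(X) = √(3.5) = 1.8708
  s(Y) = √(2.2667) = 1.5055

Step 3 — r_{ij} = s_{ij} / (s_i · s_j):
  r[X,X] = 1 (diagonal).
  r[X,Y] = 0.4 / (1.8708 · 1.5055) = 0.4 / 2.8166 = 0.142
  r[Y,Y] = 1 (diagonal).

R is symmetric with unit diagonal. Assembling:

R = [[1, 0.142],
 [0.142, 1]]


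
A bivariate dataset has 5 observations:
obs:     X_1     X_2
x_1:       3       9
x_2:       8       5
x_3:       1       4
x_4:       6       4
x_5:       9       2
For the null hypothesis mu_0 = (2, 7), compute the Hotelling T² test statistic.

Step 1 — sample mean vector:
  mean(X_1) = (3 + 8 + 1 + 6 + 9) / 5 = 27/5 = 5.4
  mean(X_2) = (9 + 5 + 4 + 4 + 2) / 5 = 24/5 = 4.8
  x̄ = (5.4, 4.8),  deviation x̄ - mu_0 = (5.4, 4.8) - (2, 7) = (3.4, -2.2).

Step 2 — sample covariance matrix, S[i,j] = (1/(n-1)) · Σ_k (x_{k,i} - mean_i) · (x_{k,j} - mean_j), divisor n-1 = 4:
  S[X_1,X_1] = ((-2.4)·(-2.4) + (2.6)·(2.6) + (-4.4)·(-4.4) + (0.6)·(0.6) + (3.6)·(3.6)) / 4 = 45.2/4 = 11.3
  S[X_1,X_2] = ((-2.4)·(4.2) + (2.6)·(0.2) + (-4.4)·(-0.8) + (0.6)·(-0.8) + (3.6)·(-2.8)) / 4 = -16.6/4 = -4.15
  S[X_2,X_2] = ((4.2)·(4.2) + (0.2)·(0.2) + (-0.8)·(-0.8) + (-0.8)·(-0.8) + (-2.8)·(-2.8)) / 4 = 26.8/4 = 6.7
  S = [[11.3, -4.15],
 [-4.15, 6.7]].

Step 3 — invert S. det(S) = 11.3·6.7 - (-4.15)² = 58.4875.
  S^{-1} = (1/det) · [[d, -b], [-b, a]] = [[0.1146, 0.071],
 [0.071, 0.1932]].

Step 4 — quadratic form (x̄ - mu_0)^T · S^{-1} · (x̄ - mu_0):
  S^{-1} · (x̄ - mu_0) = (0.2334, -0.1838),
  (x̄ - mu_0)^T · [...] = (3.4)·(0.2334) + (-2.2)·(-0.1838) = 1.1979.

Step 5 — scale by n: T² = 5 · 1.1979 = 5.9893.

T² ≈ 5.9893


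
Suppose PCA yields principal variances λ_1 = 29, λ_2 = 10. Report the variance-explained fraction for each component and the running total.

Step 1 — total variance = trace(Sigma) = Σ λ_i = 29 + 10 = 39.

Step 2 — fraction explained by component i = λ_i / Σ λ:
  PC1: 29/39 = 0.7436
  PC2: 10/39 = 0.2564

Step 3 — cumulative fraction after k components = (λ_1 + ... + λ_k) / Σ λ:
  k = 1: 29/39 = 0.7436
  k = 2: (29 + 10)/39 = 39/39 = 1

Summary (fraction, with percent):

explained: PC1 0.7436 (74.36%), PC2 0.2564 (25.64%);  cumulative: 0.7436, 1


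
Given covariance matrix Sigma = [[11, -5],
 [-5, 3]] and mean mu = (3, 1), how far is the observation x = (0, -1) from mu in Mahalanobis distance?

Step 1 — centre the observation: (x - mu) = (-3, -2).

Step 2 — invert Sigma. det(Sigma) = 11·3 - (-5)² = 8.
  Sigma^{-1} = (1/det) · [[d, -b], [-b, a]] = [[0.375, 0.625],
 [0.625, 1.375]].

Step 3 — form the quadratic (x - mu)^T · Sigma^{-1} · (x - mu):
  Sigma^{-1} · (x - mu) = (-2.375, -4.625).
  (x - mu)^T · [Sigma^{-1} · (x - mu)] = (-3)·(-2.375) + (-2)·(-4.625) = 16.375.

Step 4 — take square root: d = √(16.375) ≈ 4.0466.

d(x, mu) = √(16.375) ≈ 4.0466


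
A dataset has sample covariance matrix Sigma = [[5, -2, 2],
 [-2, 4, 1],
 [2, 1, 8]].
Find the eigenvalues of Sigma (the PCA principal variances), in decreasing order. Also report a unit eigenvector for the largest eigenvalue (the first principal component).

Step 1 — characteristic polynomial p(λ) = det(λI - Sigma) = λ³ - tr·λ² + c_1·λ - det, where tr = trace, c_1 = sum of the principal 2×2 minors, det = det(Sigma):
  tr = 5 + 4 + 8 = 17,
  c_1 = (5·4 - (-2)²) + (5·8 - (2)²) + (4·8 - (1)²) = 16 + 36 + 31 = 83,
  det = 5·(4·8 - (1)²) - (-2)·((-2)·8 - (1)·(2)) + (2)·((-2)·(1) - 4·(2)) = 5·(31) - (-2)·(-18) + (2)·(-10) = 99.
  So p(λ) = λ³ - 17λ² + 83λ - 99.
Step 2 — look for an integer root (rational root theorem: any rational root is an integer divisor of 99). Testing λ = 9:
  p(9) = 729 - 1377 + 747 - 99 = 0  ✓
  Dividing out (λ - 9): p(λ) = (λ - 9)(λ² - 8λ + 11).
Step 3 — remaining eigenvalues from the quadratic λ² - 8λ + 11 = 0:
  Δ = 8² - 4·11 = 64 - 44 = 20,  λ = (8 ± √20)/2 = (8 ± 4.4721)/2 ≈ 6.2361 or 1.7639.
  Sorted: λ_1 = 9,  λ_2 = 6.2361,  λ_3 = 1.7639  (check: sum = 17 = tr ✓).

Step 4 — unit eigenvector for λ_1 = 9: v spans the null space of (Sigma - λ_1 I), whose rows are
  r_1 = (-4, -2, 2),  r_2 = (-2, -5, 1),  r_3 = (2, 1, -1).
  v is orthogonal to every row, so take v ∝ r_1 × r_2 = ((-2)·(1) - (2)·(-5), (2)·(-2) - (-4)·(1), (-4)·(-5) - (-2)·(-2)) = (8, 0, 16).
  Rescale (divide by 8): u = (1, 0, 2).
  ||u|| = √((1)² + (0)² + (2)²) = √(5) ≈ 2.2361,  v_1 = u/||u|| ≈ (0.4472, 0, 0.8944) (||v_1|| = 1).

λ_1 = 9,  λ_2 = 6.2361,  λ_3 = 1.7639;  v_1 ≈ (0.4472, 0, 0.8944)


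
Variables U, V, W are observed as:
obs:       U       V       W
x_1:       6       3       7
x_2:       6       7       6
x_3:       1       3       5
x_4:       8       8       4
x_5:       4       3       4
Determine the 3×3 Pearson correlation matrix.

Step 1 — column means:
  mean(U) = (6 + 6 + 1 + 8 + 4) / 5 = 25/5 = 5
  mean(V) = (3 + 7 + 3 + 8 + 3) / 5 = 24/5 = 4.8
  mean(W) = (7 + 6 + 5 + 4 + 4) / 5 = 26/5 = 5.2

Step 2 — sample variances and covariances s[i,j] = (1/(n-1)) · Σ_k (x_{k,i} - mean_i) · (x_{k,j} - mean_j), with n-1 = 4:
  s[U,U] = ((1)·(1) + (1)·(1) + (-4)·(-4) + (3)·(3) + (-1)·(-1)) / 4 = 28/4 = 7
  s[U,V] = ((1)·(-1.8) + (1)·(2.2) + (-4)·(-1.8) + (3)·(3.2) + (-1)·(-1.8)) / 4 = 19/4 = 4.75
  s[U,W] = ((1)·(1.8) + (1)·(0.8) + (-4)·(-0.2) + (3)·(-1.2) + (-1)·(-1.2)) / 4 = 1/4 = 0.25
  s[V,V] = ((-1.8)·(-1.8) + (2.2)·(2.2) + (-1.8)·(-1.8) + (3.2)·(3.2) + (-1.8)·(-1.8)) / 4 = 24.8/4 = 6.2
  s[V,W] = ((-1.8)·(1.8) + (2.2)·(0.8) + (-1.8)·(-0.2) + (3.2)·(-1.2) + (-1.8)·(-1.2)) / 4 = -2.8/4 = -0.7
  s[W,W] = ((1.8)·(1.8) + (0.8)·(0.8) + (-0.2)·(-0.2) + (-1.2)·(-1.2) + (-1.2)·(-1.2)) / 4 = 6.8/4 = 1.7
  Sample standard deviations s_i = √(s[i,i]):
  s(U) = √(7) = 2.6458
  s(V) = √(6.2) = 2.49
  s(W) = √(1.7) = 1.3038

Step 3 — r_{ij} = s_{ij} / (s_i · s_j):
  r[U,U] = 1 (diagonal).
  r[U,V] = 4.75 / (2.6458 · 2.49) = 4.75 / 6.5879 = 0.721
  r[U,W] = 0.25 / (2.6458 · 1.3038) = 0.25 / 3.4496 = 0.0725
  r[V,V] = 1 (diagonal).
  r[V,W] = -0.7 / (2.49 · 1.3038) = -0.7 / 3.2465 = -0.2156
  r[W,W] = 1 (diagonal).

R is symmetric with unit diagonal. Assembling:

R = [[1, 0.721, 0.0725],
 [0.721, 1, -0.2156],
 [0.0725, -0.2156, 1]]


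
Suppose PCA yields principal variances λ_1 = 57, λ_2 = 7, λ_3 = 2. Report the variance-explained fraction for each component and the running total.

Step 1 — total variance = trace(Sigma) = Σ λ_i = 57 + 7 + 2 = 66.

Step 2 — fraction explained by component i = λ_i / Σ λ:
  PC1: 57/66 = 0.8636
  PC2: 7/66 = 0.1061
  PC3: 2/66 = 0.0303

Step 3 — cumulative fraction after k components = (λ_1 + ... + λ_k) / Σ λ:
  k = 1: 57/66 = 0.8636
  k = 2: (57 + 7)/66 = 64/66 = 0.9697
  k = 3: (57 + 7 + 2)/66 = 66/66 = 1

Summary (fraction, with percent):

explained: PC1 0.8636 (86.36%), PC2 0.1061 (10.61%), PC3 0.0303 (3.03%);  cumulative: 0.8636, 0.9697, 1


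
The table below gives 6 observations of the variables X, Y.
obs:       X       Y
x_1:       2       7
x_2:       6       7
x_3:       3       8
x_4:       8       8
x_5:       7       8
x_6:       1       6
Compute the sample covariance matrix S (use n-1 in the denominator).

Step 1 — column means:
  mean(X) = (2 + 6 + 3 + 8 + 7 + 1) / 6 = 27/6 = 4.5
  mean(Y) = (7 + 7 + 8 + 8 + 8 + 6) / 6 = 44/6 = 7.3333

Step 2 — sample covariance S[i,j] = (1/(n-1)) · Σ_k (x_{k,i} - mean_i) · (x_{k,j} - mean_j), with n-1 = 5.
  S[X,X] = ((-2.5)·(-2.5) + (1.5)·(1.5) + (-1.5)·(-1.5) + (3.5)·(3.5) + (2.5)·(2.5) + (-3.5)·(-3.5)) / 5 = 41.5/5 = 8.3
  S[X,Y] = ((-2.5)·(-0.3333) + (1.5)·(-0.3333) + (-1.5)·(0.6667) + (3.5)·(0.6667) + (2.5)·(0.6667) + (-3.5)·(-1.3333)) / 5 = 8/5 = 1.6
  S[Y,Y] = ((-0.3333)·(-0.3333) + (-0.3333)·(-0.3333) + (0.6667)·(0.6667) + (0.6667)·(0.6667) + (0.6667)·(0.6667) + (-1.3333)·(-1.3333)) / 5 = 3.3333/5 = 0.6667

S is symmetric (S[j,i] = S[i,j]). Assembling:

S = [[8.3, 1.6],
 [1.6, 0.6667]]


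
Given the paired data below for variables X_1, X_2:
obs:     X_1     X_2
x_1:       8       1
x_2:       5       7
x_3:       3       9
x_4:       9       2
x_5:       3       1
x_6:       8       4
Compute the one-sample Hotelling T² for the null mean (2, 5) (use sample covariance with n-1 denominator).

Step 1 — sample mean vector:
  mean(X_1) = (8 + 5 + 3 + 9 + 3 + 8) / 6 = 36/6 = 6
  mean(X_2) = (1 + 7 + 9 + 2 + 1 + 4) / 6 = 24/6 = 4
  x̄ = (6, 4),  deviation x̄ - mu_0 = (6, 4) - (2, 5) = (4, -1).

Step 2 — sample covariance matrix, S[i,j] = (1/(n-1)) · Σ_k (x_{k,i} - mean_i) · (x_{k,j} - mean_j), divisor n-1 = 5:
  S[X_1,X_1] = ((2)·(2) + (-1)·(-1) + (-3)·(-3) + (3)·(3) + (-3)·(-3) + (2)·(2)) / 5 = 36/5 = 7.2
  S[X_1,X_2] = ((2)·(-3) + (-1)·(3) + (-3)·(5) + (3)·(-2) + (-3)·(-3) + (2)·(0)) / 5 = -21/5 = -4.2
  S[X_2,X_2] = ((-3)·(-3) + (3)·(3) + (5)·(5) + (-2)·(-2) + (-3)·(-3) + (0)·(0)) / 5 = 56/5 = 11.2
  S = [[7.2, -4.2],
 [-4.2, 11.2]].

Step 3 — invert S. det(S) = 7.2·11.2 - (-4.2)² = 63.
  S^{-1} = (1/det) · [[d, -b], [-b, a]] = [[0.1778, 0.0667],
 [0.0667, 0.1143]].

Step 4 — quadratic form (x̄ - mu_0)^T · S^{-1} · (x̄ - mu_0):
  S^{-1} · (x̄ - mu_0) = (0.6444, 0.1524),
  (x̄ - mu_0)^T · [...] = (4)·(0.6444) + (-1)·(0.1524) = 2.4254.

Step 5 — scale by n: T² = 6 · 2.4254 = 14.5524.

T² ≈ 14.5524


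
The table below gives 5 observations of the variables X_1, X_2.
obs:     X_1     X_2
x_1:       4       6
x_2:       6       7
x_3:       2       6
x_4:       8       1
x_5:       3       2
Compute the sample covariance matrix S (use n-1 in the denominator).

Step 1 — column means:
  mean(X_1) = (4 + 6 + 2 + 8 + 3) / 5 = 23/5 = 4.6
  mean(X_2) = (6 + 7 + 6 + 1 + 2) / 5 = 22/5 = 4.4

Step 2 — sample covariance S[i,j] = (1/(n-1)) · Σ_k (x_{k,i} - mean_i) · (x_{k,j} - mean_j), with n-1 = 4.
  S[X_1,X_1] = ((-0.6)·(-0.6) + (1.4)·(1.4) + (-2.6)·(-2.6) + (3.4)·(3.4) + (-1.6)·(-1.6)) / 4 = 23.2/4 = 5.8
  S[X_1,X_2] = ((-0.6)·(1.6) + (1.4)·(2.6) + (-2.6)·(1.6) + (3.4)·(-3.4) + (-1.6)·(-2.4)) / 4 = -9.2/4 = -2.3
  S[X_2,X_2] = ((1.6)·(1.6) + (2.6)·(2.6) + (1.6)·(1.6) + (-3.4)·(-3.4) + (-2.4)·(-2.4)) / 4 = 29.2/4 = 7.3

S is symmetric (S[j,i] = S[i,j]). Assembling:

S = [[5.8, -2.3],
 [-2.3, 7.3]]


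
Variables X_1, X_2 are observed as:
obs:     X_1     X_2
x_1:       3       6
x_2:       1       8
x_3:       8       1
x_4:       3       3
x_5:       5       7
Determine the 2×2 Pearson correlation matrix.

Step 1 — column means:
  mean(X_1) = (3 + 1 + 8 + 3 + 5) / 5 = 20/5 = 4
  mean(X_2) = (6 + 8 + 1 + 3 + 7) / 5 = 25/5 = 5

Step 2 — sample variances and covariances s[i,j] = (1/(n-1)) · Σ_k (x_{k,i} - mean_i) · (x_{k,j} - mean_j), with n-1 = 4:
  s[X_1,X_1] = ((-1)·(-1) + (-3)·(-3) + (4)·(4) + (-1)·(-1) + (1)·(1)) / 4 = 28/4 = 7
  s[X_1,X_2] = ((-1)·(1) + (-3)·(3) + (4)·(-4) + (-1)·(-2) + (1)·(2)) / 4 = -22/4 = -5.5
  s[X_2,X_2] = ((1)·(1) + (3)·(3) + (-4)·(-4) + (-2)·(-2) + (2)·(2)) / 4 = 34/4 = 8.5
  Sample standard deviations s_i = √(s[i,i]):
  s(X_1) = √(7) = 2.6458
  s(X_2) = √(8.5) = 2.9155

Step 3 — r_{ij} = s_{ij} / (s_i · s_j):
  r[X_1,X_1] = 1 (diagonal).
  r[X_1,X_2] = -5.5 / (2.6458 · 2.9155) = -5.5 / 7.7136 = -0.713
  r[X_2,X_2] = 1 (diagonal).

R is symmetric with unit diagonal. Assembling:

R = [[1, -0.713],
 [-0.713, 1]]
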